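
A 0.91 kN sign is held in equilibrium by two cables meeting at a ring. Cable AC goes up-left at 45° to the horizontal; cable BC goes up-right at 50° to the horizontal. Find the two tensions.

T_AC = 0.5872 kN, T_BC = 0.6459 kN

ΣF_x = 0: −T_AC·cos45° + T_BC·cos50° = 0 → T_BC = 1.10006·T_AC.
ΣF_y = 0: T_AC·sin45° + T_BC·sin50° = 0.91.
Substitute: T_AC·(0.707107 + 1.10006·0.766044) = 0.91 → T_AC = 0.587172 ≈ 0.5872 kN.
Then T_BC = 1.10006 × 0.587172 = 0.6459 kN.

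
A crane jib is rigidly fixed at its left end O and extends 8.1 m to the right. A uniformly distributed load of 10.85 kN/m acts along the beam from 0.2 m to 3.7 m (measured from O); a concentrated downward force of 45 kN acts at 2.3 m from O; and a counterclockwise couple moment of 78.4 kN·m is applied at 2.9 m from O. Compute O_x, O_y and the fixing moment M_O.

O_x = 0, O_y = 82.97 kN, M_O = 99.15 kN·m

Resultant of the distributed load: 10.85 × 3.5 = 37.975 kN at 1.95 m from O.
ΣF_x = 0: O_x = 0.
ΣF_y = 0: O_y − 10.85·3.5 − 45 = 0 → O_y = 82.97 kN.
ΣM about O: M_O − (10.85·3.5)·1.95 − 45·2.3 + 78.4 = 0 → M_O = 99.15 kN·m.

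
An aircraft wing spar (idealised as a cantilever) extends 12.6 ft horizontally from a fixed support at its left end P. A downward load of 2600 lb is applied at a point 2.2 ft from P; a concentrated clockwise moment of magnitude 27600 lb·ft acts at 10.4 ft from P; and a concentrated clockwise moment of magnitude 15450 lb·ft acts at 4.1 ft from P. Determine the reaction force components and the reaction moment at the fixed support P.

ΣF_x = 0: P_x = 0.
ΣF_y = 0: P_y − 2600 = 0 → P_y = 2600 lb.
ΣM about P: M_P − 2600·2.2 − 27600 − 15450 = 0 → M_P = 48770 lb·ft.

P_x = 0, P_y = 2600 lb, M_P = 48770 lb·ft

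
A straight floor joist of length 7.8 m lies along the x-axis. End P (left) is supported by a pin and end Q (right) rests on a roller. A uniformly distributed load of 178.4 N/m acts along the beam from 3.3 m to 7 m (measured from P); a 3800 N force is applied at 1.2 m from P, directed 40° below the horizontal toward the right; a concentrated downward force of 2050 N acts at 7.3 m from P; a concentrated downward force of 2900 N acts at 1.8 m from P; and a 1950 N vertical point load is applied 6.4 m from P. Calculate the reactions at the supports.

P_x = -2911 N, P_y = 5003 N, Q_y = 4999 N

Resultant of the distributed load: 178.4 × 3.7 = 660.08 N at 5.15 m from P.
Moments about P: Q_y·7.8 − (178.4·3.7)·5.15 − 3800·sin40°·1.2 − 2050·7.3 − 2900·1.8 − 1950·6.4 = 0 → Q_y = 38995.5/7.8 = 4999.42 ≈ 4999 N.
ΣF_y = 0: P_y + 4999.42 − 178.4·3.7 − 3800·sin40° − 2050 − 2900 − 1950 = 0 → P_y = 5003 N.
ΣF_x = 0: P_x + 3800·cos40° = 0 → P_x = -2911 N.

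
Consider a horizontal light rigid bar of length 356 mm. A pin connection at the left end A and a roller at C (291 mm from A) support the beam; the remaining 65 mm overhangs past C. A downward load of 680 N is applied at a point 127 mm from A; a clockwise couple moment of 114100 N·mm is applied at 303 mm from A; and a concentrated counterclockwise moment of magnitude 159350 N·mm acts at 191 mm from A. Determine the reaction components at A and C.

ΣM about A: C_y·291 − 680·127 − 114100 + 159350 = 0 → C_y = 41110/291 = 141.271 ≈ 141.3 N.
ΣF_y = 0: A_y + 141.271 − 680 = 0 → A_y = 538.7 N.
ΣF_x = 0: no horizontal applied forces, so A_x = 0.

A_x = 0, A_y = 538.7 N, C_y = 141.3 N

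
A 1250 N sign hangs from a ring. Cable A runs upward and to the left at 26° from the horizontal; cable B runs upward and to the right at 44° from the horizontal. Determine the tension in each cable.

ΣF_x = 0: −T_A·cos26° + T_B·cos44° = 0 → T_B = 1.24947·T_A.
ΣF_y = 0: T_A·sin26° + T_B·sin44° = 1250.
Substitute: T_A·(0.438371 + 1.24947·0.694658) = 1250 → T_A = 956.883 ≈ 956.9 N.
Then T_B = 1.24947 × 956.883 = 1196 N.

T_A = 956.9 N, T_B = 1196 N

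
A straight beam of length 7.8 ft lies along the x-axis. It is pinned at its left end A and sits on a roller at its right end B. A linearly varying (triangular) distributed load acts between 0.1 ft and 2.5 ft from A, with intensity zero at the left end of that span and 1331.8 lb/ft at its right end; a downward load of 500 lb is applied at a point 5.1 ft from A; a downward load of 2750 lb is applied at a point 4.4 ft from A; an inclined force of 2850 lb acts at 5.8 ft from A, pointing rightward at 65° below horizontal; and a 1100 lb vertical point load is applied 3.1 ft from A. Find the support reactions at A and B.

Resultant of the triangular load: ½ × 1331.8 × 2.4 = 1598.16 lb, acting at 1.7 ft from A (one-third of the span from the peak).
Moments about A: B_y·7.8 − (½·1331.8·2.4)·1.7 − 500·5.1 − 2750·4.4 − 2850·sin65°·5.8 − 1100·3.1 = 0 → B_y = 35758.1/7.8 = 4584.37 ≈ 4584 lb.
ΣF_y = 0: A_y + 4584.37 − ½·1331.8·2.4 − 500 − 2750 − 2850·sin65° − 1100 = 0 → A_y = 3947 lb.
ΣF_x = 0: A_x + 2850·cos65° = 0 → A_x = -1204 lb.

A_x = -1204 lb, A_y = 3947 lb, B_y = 4584 lb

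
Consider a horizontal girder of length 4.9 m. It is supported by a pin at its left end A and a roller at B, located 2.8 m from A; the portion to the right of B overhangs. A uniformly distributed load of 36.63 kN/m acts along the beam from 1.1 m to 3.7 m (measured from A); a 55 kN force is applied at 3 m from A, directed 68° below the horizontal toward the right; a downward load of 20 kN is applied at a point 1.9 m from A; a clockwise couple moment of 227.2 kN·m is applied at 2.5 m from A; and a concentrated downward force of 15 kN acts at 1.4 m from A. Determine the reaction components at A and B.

Resultant of the distributed load: 36.63 × 2.6 = 95.238 kN at 2.4 m from A.
Taking moments about A: B_y·2.8 − (36.63·2.6)·2.4 − 55·sin68°·3 − 20·1.9 − 227.2 − 15·1.4 = 0 → B_y = 667.757/2.8 = 238.485 ≈ 238.5 kN.
ΣF_y = 0: A_y + 238.485 − 36.63·2.6 − 55·sin68° − 20 − 15 = 0 → A_y = -57.25 kN.
ΣF_x = 0: A_x + 55·cos68° = 0 → A_x = -20.60 kN.

A_x = -20.60 kN, A_y = -57.25 kN, B_y = 238.5 kN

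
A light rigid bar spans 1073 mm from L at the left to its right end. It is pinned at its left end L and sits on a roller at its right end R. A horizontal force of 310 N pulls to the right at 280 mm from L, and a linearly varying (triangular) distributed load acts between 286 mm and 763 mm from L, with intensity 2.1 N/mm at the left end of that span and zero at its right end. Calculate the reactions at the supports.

L_x = -310.0 N, L_y = 293.1 N, R_y = 207.7 N

Resultant of the triangular load: ½ × 2.1 × 477 = 500.85 N, acting at 445 mm from L (one-third of the span from the peak).
Taking moments about L: R_y·1073 − (½·2.1·477)·445 = 0 → R_y = 222878.25/1073 = 207.715 ≈ 207.7 N.
ΣF_y = 0: L_y + 207.715 − ½·2.1·477 = 0 → L_y = 293.1 N.
ΣF_x = 0: L_x + 310 = 0 → L_x = -310.0 N.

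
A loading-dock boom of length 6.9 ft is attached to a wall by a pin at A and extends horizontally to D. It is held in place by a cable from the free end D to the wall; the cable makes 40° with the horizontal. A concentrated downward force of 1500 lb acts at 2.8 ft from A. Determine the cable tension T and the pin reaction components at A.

T = 947.0 lb, A_x = 725.4 lb, A_y = 891.3 lb

ΣM about A: T·sin40°·6.9 − 1500·2.8 = 0 → T = 4200/(6.9·0.642788) = 946.962 ≈ 947.0 lb.
ΣF_x = 0: A_x − T·cos40° = 0 → A_x = 946.962 × 0.766044 = 725.4 lb.
ΣF_y = 0: A_y + T·sin40° − 1500 = 0 → A_y = 1500 − 946.962 × 0.642788 = 891.3 lb.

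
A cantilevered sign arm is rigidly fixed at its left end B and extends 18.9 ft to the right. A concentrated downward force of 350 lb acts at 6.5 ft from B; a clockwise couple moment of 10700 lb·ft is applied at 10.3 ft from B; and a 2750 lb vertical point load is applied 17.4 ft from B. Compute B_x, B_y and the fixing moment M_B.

B_x = 0, B_y = 3100 lb, M_B = 60820 lb·ft

ΣF_x = 0: B_x = 0.
ΣF_y = 0: B_y − 350 − 2750 = 0 → B_y = 3100 lb.
ΣM about B: M_B − 350·6.5 − 10700 − 2750·17.4 = 0 → M_B = 60820 lb·ft.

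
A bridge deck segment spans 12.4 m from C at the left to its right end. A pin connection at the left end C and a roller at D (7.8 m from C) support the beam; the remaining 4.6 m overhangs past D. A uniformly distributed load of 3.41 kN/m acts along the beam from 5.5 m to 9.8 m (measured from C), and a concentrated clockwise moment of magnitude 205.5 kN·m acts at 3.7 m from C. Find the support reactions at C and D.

Resultant of the distributed load: 3.41 × 4.3 = 14.663 kN at 7.65 m from C.
Moments about C: D_y·7.8 − (3.41·4.3)·7.65 − 205.5 = 0 → D_y = 317.67195/7.8 = 40.7272 ≈ 40.73 kN.
ΣF_y = 0: C_y + 40.7272 − 3.41·4.3 = 0 → C_y = -26.06 kN.
ΣF_x = 0: no horizontal applied forces, so C_x = 0.

C_x = 0, C_y = -26.06 kN, D_y = 40.73 kN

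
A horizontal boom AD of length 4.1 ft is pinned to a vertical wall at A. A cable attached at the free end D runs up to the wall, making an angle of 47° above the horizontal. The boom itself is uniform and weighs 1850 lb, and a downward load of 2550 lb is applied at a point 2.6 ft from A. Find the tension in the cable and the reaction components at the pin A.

ΣM about A: T·sin47°·4.1 − 1850·2.05 − 2550·2.6 = 0 → T = 10422.5/(4.1·0.731354) = 3475.85 ≈ 3476 lb.
ΣF_x = 0: A_x − T·cos47° = 0 → A_x = 3475.85 × 0.681998 = 2371 lb.
ΣF_y = 0: A_y + T·sin47° − 1850 − 2550 = 0 → A_y = 4400 − 3475.85 × 0.731354 = 1858 lb.

T = 3476 lb, A_x = 2371 lb, A_y = 1858 lb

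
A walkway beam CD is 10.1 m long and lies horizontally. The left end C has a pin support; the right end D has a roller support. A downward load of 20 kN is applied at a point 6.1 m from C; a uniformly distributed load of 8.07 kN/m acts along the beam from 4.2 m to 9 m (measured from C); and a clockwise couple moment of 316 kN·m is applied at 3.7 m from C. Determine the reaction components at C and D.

C_x = 0, C_y = -9.943 kN, D_y = 68.68 kN

Resultant of the distributed load: 8.07 × 4.8 = 38.736 kN at 6.6 m from C.
Moments about C: D_y·10.1 − 20·6.1 − (8.07·4.8)·6.6 − 316 = 0 → D_y = 693.6576/10.1 = 68.679 ≈ 68.68 kN.
ΣF_y = 0: C_y + 68.679 − 20 − 8.07·4.8 = 0 → C_y = -9.943 kN.
ΣF_x = 0: no horizontal applied forces, so C_x = 0.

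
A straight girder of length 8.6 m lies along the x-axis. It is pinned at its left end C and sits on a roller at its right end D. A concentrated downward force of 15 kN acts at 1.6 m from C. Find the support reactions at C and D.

Moments about C: D_y·8.6 − 15·1.6 = 0 → D_y = 24/8.6 = 2.7907 ≈ 2.791 kN.
ΣF_y = 0: C_y + 2.7907 − 15 = 0 → C_y = 12.21 kN.
ΣF_x = 0: no horizontal applied forces, so C_x = 0.

C_x = 0, C_y = 12.21 kN, D_y = 2.791 kN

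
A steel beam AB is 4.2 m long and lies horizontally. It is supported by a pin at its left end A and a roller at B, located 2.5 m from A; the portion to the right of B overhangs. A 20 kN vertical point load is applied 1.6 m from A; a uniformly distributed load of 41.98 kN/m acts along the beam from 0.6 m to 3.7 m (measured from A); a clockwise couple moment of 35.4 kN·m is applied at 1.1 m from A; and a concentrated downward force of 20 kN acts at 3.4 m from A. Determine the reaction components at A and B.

Resultant of the distributed load: 41.98 × 3.1 = 130.138 kN at 2.15 m from A.
Moments about A: B_y·2.5 − 20·1.6 − (41.98·3.1)·2.15 − 35.4 − 20·3.4 = 0 → B_y = 415.1967/2.5 = 166.079 ≈ 166.1 kN.
ΣF_y = 0: A_y + 166.079 − 20 − 41.98·3.1 − 20 = 0 → A_y = 4.059 kN.
ΣF_x = 0: no horizontal applied forces, so A_x = 0.

A_x = 0, A_y = 4.059 kN, B_y = 166.1 kN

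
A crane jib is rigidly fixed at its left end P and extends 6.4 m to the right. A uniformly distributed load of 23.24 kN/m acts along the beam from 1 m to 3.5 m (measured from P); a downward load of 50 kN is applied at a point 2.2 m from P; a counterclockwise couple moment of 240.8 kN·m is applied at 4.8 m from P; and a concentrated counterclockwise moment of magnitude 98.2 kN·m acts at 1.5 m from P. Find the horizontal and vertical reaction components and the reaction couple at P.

P_x = 0, P_y = 108.1 kN, M_P = -98.28 kN·m

Resultant of the distributed load: 23.24 × 2.5 = 58.1 kN at 2.25 m from P.
ΣF_x = 0: P_x = 0.
ΣF_y = 0: P_y − 23.24·2.5 − 50 = 0 → P_y = 108.1 kN.
ΣM about P: M_P − (23.24·2.5)·2.25 − 50·2.2 + 240.8 + 98.2 = 0 → M_P = -98.28 kN·m.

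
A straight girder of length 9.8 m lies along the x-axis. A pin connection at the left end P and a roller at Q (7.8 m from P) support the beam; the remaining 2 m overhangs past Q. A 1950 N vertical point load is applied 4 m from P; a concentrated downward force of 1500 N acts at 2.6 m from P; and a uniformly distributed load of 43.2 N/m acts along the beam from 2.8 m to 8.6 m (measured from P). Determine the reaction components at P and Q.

Resultant of the distributed load: 43.2 × 5.8 = 250.56 N at 5.7 m from P.
Taking moments about P: Q_y·7.8 − 1950·4 − 1500·2.6 − (43.2·5.8)·5.7 = 0 → Q_y = 13128.192/7.8 = 1683.1 ≈ 1683 N.
ΣF_y = 0: P_y + 1683.1 − 1950 − 1500 − 43.2·5.8 = 0 → P_y = 2017 N.
ΣF_x = 0: no horizontal applied forces, so P_x = 0.

P_x = 0, P_y = 2017 N, Q_y = 1683 N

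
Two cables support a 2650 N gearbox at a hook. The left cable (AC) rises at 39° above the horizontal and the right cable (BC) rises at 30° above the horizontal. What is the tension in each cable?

T_AC = 2458 N, T_BC = 2206 N

ΣF_x = 0: −T_AC·cos39° + T_BC·cos30° = 0 → T_BC = 0.897371·T_AC.
ΣF_y = 0: T_AC·sin39° + T_BC·sin30° = 2650.
Substitute: T_AC·(0.62932 + 0.897371·0.5) = 2650 → T_AC = 2458.24 ≈ 2458 N.
Then T_BC = 0.897371 × 2458.24 = 2206 N.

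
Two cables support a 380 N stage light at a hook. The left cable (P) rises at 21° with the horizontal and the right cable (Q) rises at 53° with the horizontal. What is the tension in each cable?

ΣF_x = 0: −T_P·cos21° + T_Q·cos53° = 0 → T_Q = 1.55127·T_P.
ΣF_y = 0: T_P·sin21° + T_Q·sin53° = 380.
Substitute: T_P·(0.358368 + 1.55127·0.798636) = 380 → T_P = 237.906 ≈ 237.9 N.
Then T_Q = 1.55127 × 237.906 = 369.1 N.

T_P = 237.9 N, T_Q = 369.1 N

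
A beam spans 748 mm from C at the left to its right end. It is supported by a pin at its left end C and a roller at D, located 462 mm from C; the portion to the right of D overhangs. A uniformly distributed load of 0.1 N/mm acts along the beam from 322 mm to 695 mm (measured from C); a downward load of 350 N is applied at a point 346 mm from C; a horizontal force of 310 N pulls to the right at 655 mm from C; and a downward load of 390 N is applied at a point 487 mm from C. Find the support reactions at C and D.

C_x = -310.0 N, C_y = 63.02 N, D_y = 714.3 N

Resultant of the distributed load: 0.1 × 373 = 37.3 N at 508.5 mm from C.
Taking moments about C: D_y·462 − (0.1·373)·508.5 − 350·346 − 390·487 = 0 → D_y = 329997.05/462 = 714.279 ≈ 714.3 N.
ΣF_y = 0: C_y + 714.279 − 0.1·373 − 350 − 390 = 0 → C_y = 63.02 N.
ΣF_x = 0: C_x + 310 = 0 → C_x = -310.0 N.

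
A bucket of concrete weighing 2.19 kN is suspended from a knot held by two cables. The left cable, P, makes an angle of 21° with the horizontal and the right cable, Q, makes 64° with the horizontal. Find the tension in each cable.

ΣF_x = 0: −T_P·cos21° + T_Q·cos64° = 0 → T_Q = 2.12966·T_P.
ΣF_y = 0: T_P·sin21° + T_Q·sin64° = 2.19.
Substitute: T_P·(0.358368 + 2.12966·0.898794) = 2.19 → T_P = 0.963699 ≈ 0.9637 kN.
Then T_Q = 2.12966 × 0.963699 = 2.052 kN.

T_P = 0.9637 kN, T_Q = 2.052 kN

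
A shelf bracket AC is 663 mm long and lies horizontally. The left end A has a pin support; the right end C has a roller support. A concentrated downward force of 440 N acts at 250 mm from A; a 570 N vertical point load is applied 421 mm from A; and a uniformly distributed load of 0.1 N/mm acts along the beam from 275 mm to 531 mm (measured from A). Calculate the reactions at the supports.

A_x = 0, A_y = 492.2 N, C_y = 543.4 N

Resultant of the distributed load: 0.1 × 256 = 25.6 N at 403 mm from A.
Moments about A: C_y·663 − 440·250 − 570·421 − (0.1·256)·403 = 0 → C_y = 360286.8/663 = 543.419 ≈ 543.4 N.
ΣF_y = 0: A_y + 543.419 − 440 − 570 − 0.1·256 = 0 → A_y = 492.2 N.
ΣF_x = 0: no horizontal applied forces, so A_x = 0.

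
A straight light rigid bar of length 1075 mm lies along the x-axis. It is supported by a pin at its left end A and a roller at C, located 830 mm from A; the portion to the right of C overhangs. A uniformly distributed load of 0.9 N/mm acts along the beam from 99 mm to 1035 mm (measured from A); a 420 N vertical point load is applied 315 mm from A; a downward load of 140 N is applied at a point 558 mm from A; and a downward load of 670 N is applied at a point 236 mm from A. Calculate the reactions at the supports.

Resultant of the distributed load: 0.9 × 936 = 842.4 N at 567 mm from A.
Moments about A: C_y·830 − (0.9·936)·567 − 420·315 − 140·558 − 670·236 = 0 → C_y = 846180.8/830 = 1019.49 ≈ 1019 N.
ΣF_y = 0: A_y + 1019.49 − 0.9·936 − 420 − 140 − 670 = 0 → A_y = 1053 N.
ΣF_x = 0: no horizontal applied forces, so A_x = 0.

A_x = 0, A_y = 1053 N, C_y = 1019 N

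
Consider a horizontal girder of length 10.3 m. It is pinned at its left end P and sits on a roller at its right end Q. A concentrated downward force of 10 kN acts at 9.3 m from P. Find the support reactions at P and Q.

P_x = 0, P_y = 0.9709 kN, Q_y = 9.029 kN

Taking moments about P: Q_y·10.3 − 10·9.3 = 0 → Q_y = 93/10.3 = 9.02913 ≈ 9.029 kN.
ΣF_y = 0: P_y + 9.02913 − 10 = 0 → P_y = 0.9709 kN.
ΣF_x = 0: no horizontal applied forces, so P_x = 0.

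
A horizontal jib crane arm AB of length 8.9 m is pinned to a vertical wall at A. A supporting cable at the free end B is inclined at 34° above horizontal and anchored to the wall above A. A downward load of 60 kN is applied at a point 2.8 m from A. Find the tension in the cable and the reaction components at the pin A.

ΣM about A: T·sin34°·8.9 − 60·2.8 = 0 → T = 168/(8.9·0.559193) = 33.7565 ≈ 33.76 kN.
ΣF_x = 0: A_x − T·cos34° = 0 → A_x = 33.7565 × 0.829038 = 27.99 kN.
ΣF_y = 0: A_y + T·sin34° − 60 = 0 → A_y = 60 − 33.7565 × 0.559193 = 41.12 kN.

T = 33.76 kN, A_x = 27.99 kN, A_y = 41.12 kN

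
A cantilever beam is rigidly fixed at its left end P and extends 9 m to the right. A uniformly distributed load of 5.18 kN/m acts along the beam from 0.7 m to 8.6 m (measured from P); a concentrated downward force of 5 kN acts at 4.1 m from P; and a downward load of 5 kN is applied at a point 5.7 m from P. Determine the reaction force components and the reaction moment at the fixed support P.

Resultant of the distributed load: 5.18 × 7.9 = 40.922 kN at 4.65 m from P.
ΣF_x = 0: P_x = 0.
ΣF_y = 0: P_y − 5.18·7.9 − 5 − 5 = 0 → P_y = 50.92 kN.
ΣM about P: M_P − (5.18·7.9)·4.65 − 5·4.1 − 5·5.7 = 0 → M_P = 239.3 kN·m.

P_x = 0, P_y = 50.92 kN, M_P = 239.3 kN·m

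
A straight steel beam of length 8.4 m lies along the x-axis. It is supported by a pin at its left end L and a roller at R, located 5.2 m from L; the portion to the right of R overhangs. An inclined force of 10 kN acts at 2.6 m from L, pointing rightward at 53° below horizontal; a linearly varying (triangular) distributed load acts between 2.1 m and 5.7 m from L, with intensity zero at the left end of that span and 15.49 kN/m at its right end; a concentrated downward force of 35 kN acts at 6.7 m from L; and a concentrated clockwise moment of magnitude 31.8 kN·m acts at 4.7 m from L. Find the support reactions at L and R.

Resultant of the triangular load: ½ × 15.49 × 3.6 = 27.882 kN, acting at 4.5 m from L (one-third of the span from the peak).
Moments about L: R_y·5.2 − 10·sin53°·2.6 − (½·15.49·3.6)·4.5 − 35·6.7 − 31.8 = 0 → R_y = 412.534/5.2 = 79.3335 ≈ 79.33 kN.
ΣF_y = 0: L_y + 79.3335 − 10·sin53° − ½·15.49·3.6 − 35 = 0 → L_y = -8.465 kN.
ΣF_x = 0: L_x + 10·cos53° = 0 → L_x = -6.018 kN.

L_x = -6.018 kN, L_y = -8.465 kN, R_y = 79.33 kN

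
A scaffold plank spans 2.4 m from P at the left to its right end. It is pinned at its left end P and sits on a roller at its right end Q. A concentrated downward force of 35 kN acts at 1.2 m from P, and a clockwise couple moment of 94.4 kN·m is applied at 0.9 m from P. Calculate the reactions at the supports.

P_x = 0, P_y = -21.83 kN, Q_y = 56.83 kN

Moments about P: Q_y·2.4 − 35·1.2 − 94.4 = 0 → Q_y = 136.4/2.4 = 56.8333 ≈ 56.83 kN.
ΣF_y = 0: P_y + 56.8333 − 35 = 0 → P_y = -21.83 kN.
ΣF_x = 0: no horizontal applied forces, so P_x = 0.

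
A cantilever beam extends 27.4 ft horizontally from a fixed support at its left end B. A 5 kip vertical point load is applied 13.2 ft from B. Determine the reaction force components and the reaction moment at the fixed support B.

B_x = 0, B_y = 5.000 kip, M_B = 66.00 kip·ft

ΣF_x = 0: B_x = 0.
ΣF_y = 0: B_y − 5 = 0 → B_y = 5.000 kip.
ΣM about B: M_B − 5·13.2 = 0 → M_B = 66.00 kip·ft.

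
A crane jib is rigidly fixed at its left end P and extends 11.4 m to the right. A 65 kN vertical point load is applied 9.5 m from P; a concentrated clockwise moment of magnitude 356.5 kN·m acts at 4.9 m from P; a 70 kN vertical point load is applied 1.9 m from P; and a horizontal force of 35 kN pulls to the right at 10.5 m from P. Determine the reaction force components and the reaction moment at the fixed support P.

P_x = -35.00 kN, P_y = 135.0 kN, M_P = 1107 kN·m

ΣF_x = 0: P_x + 35 = 0 → P_x = -35.00 kN.
ΣF_y = 0: P_y − 65 − 70 = 0 → P_y = 135.0 kN.
ΣM about P: M_P − 65·9.5 − 356.5 − 70·1.9 = 0 → M_P = 1107 kN·m.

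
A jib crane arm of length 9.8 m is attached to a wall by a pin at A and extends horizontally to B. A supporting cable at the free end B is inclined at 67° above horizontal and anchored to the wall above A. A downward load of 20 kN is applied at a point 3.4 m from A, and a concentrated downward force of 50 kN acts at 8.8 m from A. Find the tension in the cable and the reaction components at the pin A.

ΣM about A: T·sin67°·9.8 − 20·3.4 − 50·8.8 = 0 → T = 508/(9.8·0.920505) = 56.3134 ≈ 56.31 kN.
ΣF_x = 0: A_x − T·cos67° = 0 → A_x = 56.3134 × 0.390731 = 22.00 kN.
ΣF_y = 0: A_y + T·sin67° − 20 − 50 = 0 → A_y = 70 − 56.3134 × 0.920505 = 18.16 kN.

T = 56.31 kN, A_x = 22.00 kN, A_y = 18.16 kN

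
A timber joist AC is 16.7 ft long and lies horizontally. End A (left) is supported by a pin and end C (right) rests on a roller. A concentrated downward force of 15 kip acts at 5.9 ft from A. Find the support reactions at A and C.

Moments about A: C_y·16.7 − 15·5.9 = 0 → C_y = 88.5/16.7 = 5.2994 ≈ 5.299 kip.
ΣF_y = 0: A_y + 5.2994 − 15 = 0 → A_y = 9.701 kip.
ΣF_x = 0: no horizontal applied forces, so A_x = 0.

A_x = 0, A_y = 9.701 kip, C_y = 5.299 kip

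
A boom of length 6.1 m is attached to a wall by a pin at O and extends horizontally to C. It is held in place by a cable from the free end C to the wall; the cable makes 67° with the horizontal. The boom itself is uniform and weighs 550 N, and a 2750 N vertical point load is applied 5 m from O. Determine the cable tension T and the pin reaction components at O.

T = 2748 N, O_x = 1074 N, O_y = 770.9 N

ΣM about O: T·sin67°·6.1 − 550·3.05 − 2750·5 = 0 → T = 15427.5/(6.1·0.920505) = 2747.51 ≈ 2748 N.
ΣF_x = 0: O_x − T·cos67° = 0 → O_x = 2747.51 × 0.390731 = 1074 N.
ΣF_y = 0: O_y + T·sin67° − 550 − 2750 = 0 → O_y = 3300 − 2747.51 × 0.920505 = 770.9 N.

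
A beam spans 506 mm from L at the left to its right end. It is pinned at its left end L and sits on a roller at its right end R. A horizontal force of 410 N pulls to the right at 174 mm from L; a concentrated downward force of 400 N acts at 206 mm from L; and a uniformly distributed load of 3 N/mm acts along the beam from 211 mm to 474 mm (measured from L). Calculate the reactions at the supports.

Resultant of the distributed load: 3 × 263 = 789 N at 342.5 mm from L.
Moments about L: R_y·506 − 400·206 − (3·263)·342.5 = 0 → R_y = 352632.5/506 = 696.902 ≈ 696.9 N.
ΣF_y = 0: L_y + 696.902 − 400 − 3·263 = 0 → L_y = 492.1 N.
ΣF_x = 0: L_x + 410 = 0 → L_x = -410.0 N.

L_x = -410.0 N, L_y = 492.1 N, R_y = 696.9 N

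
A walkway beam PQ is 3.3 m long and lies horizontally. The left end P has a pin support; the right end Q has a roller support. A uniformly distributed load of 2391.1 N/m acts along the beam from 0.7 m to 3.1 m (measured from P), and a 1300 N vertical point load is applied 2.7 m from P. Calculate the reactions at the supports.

P_x = 0, P_y = 2671 N, Q_y = 4368 N

Resultant of the distributed load: 2391.1 × 2.4 = 5738.64 N at 1.9 m from P.
Taking moments about P: Q_y·3.3 − (2391.1·2.4)·1.9 − 1300·2.7 = 0 → Q_y = 14413.416/3.3 = 4367.7 ≈ 4368 N.
ΣF_y = 0: P_y + 4367.7 − 2391.1·2.4 − 1300 = 0 → P_y = 2671 N.
ΣF_x = 0: no horizontal applied forces, so P_x = 0.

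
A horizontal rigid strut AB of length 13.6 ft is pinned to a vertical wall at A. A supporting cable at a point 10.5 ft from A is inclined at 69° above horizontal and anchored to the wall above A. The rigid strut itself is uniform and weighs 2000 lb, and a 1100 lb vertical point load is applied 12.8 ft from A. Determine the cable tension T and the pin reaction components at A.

T = 2824 lb, A_x = 1012 lb, A_y = 463.8 lb

ΣM about A: T·sin69°·10.5 − 2000·6.8 − 1100·12.8 = 0 → T = 27680/(10.5·0.93358) = 2823.74 ≈ 2824 lb.
ΣF_x = 0: A_x − T·cos69° = 0 → A_x = 2823.74 × 0.358368 = 1012 lb.
ΣF_y = 0: A_y + T·sin69° − 2000 − 1100 = 0 → A_y = 3100 − 2823.74 × 0.93358 = 463.8 lb.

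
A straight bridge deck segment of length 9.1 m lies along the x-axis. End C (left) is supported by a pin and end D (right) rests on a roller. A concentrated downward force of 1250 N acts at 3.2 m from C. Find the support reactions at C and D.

C_x = 0, C_y = 810.4 N, D_y = 439.6 N

Taking moments about C: D_y·9.1 − 1250·3.2 = 0 → D_y = 4000/9.1 = 439.56 ≈ 439.6 N.
ΣF_y = 0: C_y + 439.56 − 1250 = 0 → C_y = 810.4 N.
ΣF_x = 0: no horizontal applied forces, so C_x = 0.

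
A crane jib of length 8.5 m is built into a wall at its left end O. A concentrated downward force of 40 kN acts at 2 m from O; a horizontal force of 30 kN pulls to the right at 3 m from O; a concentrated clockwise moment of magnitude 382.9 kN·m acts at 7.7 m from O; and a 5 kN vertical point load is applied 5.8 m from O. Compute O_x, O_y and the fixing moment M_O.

ΣF_x = 0: O_x + 30 = 0 → O_x = -30.00 kN.
ΣF_y = 0: O_y − 40 − 5 = 0 → O_y = 45.00 kN.
ΣM about O: M_O − 40·2 − 382.9 − 5·5.8 = 0 → M_O = 491.9 kN·m.

O_x = -30.00 kN, O_y = 45.00 kN, M_O = 491.9 kN·m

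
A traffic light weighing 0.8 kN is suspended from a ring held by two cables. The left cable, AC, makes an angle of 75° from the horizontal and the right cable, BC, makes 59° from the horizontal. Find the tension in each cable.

T_AC = 0.5728 kN, T_BC = 0.2878 kN

ΣF_x = 0: −T_AC·cos75° + T_BC·cos59° = 0 → T_BC = 0.502524·T_AC.
ΣF_y = 0: T_AC·sin75° + T_BC·sin59° = 0.8.
Substitute: T_AC·(0.965926 + 0.502524·0.857167) = 0.8 → T_AC = 0.57279 ≈ 0.5728 kN.
Then T_BC = 0.502524 × 0.57279 = 0.2878 kN.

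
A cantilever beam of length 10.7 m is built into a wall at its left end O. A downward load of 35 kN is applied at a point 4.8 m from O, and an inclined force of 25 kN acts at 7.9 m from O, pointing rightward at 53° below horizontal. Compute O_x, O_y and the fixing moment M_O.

O_x = -15.05 kN, O_y = 54.97 kN, M_O = 325.7 kN·m

ΣF_x = 0: O_x + 25·cos53° = 0 → O_x = -15.05 kN.
ΣF_y = 0: O_y − 35 − 25·sin53° = 0 → O_y = 54.97 kN.
ΣM about O: M_O − 35·4.8 − 25·sin53°·7.9 = 0 → M_O = 325.7 kN·m.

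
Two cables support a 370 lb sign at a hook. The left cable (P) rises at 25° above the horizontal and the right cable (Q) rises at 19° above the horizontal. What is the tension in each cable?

ΣF_x = 0: −T_P·cos25° + T_Q·cos19° = 0 → T_Q = 0.95853·T_P.
ΣF_y = 0: T_P·sin25° + T_Q·sin19° = 370.
Substitute: T_P·(0.422618 + 0.95853·0.325568) = 370 → T_P = 503.617 ≈ 503.6 lb.
Then T_Q = 0.95853 × 503.617 = 482.7 lb.

T_P = 503.6 lb, T_Q = 482.7 lb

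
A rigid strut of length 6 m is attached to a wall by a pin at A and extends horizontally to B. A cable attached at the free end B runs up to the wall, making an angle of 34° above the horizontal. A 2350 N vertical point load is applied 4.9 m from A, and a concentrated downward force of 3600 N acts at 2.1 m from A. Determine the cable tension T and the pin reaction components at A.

T = 5685 N, A_x = 4713 N, A_y = 2771 N

ΣM about A: T·sin34°·6 − 2350·4.9 − 3600·2.1 = 0 → T = 19075/(6·0.559193) = 5685.28 ≈ 5685 N.
ΣF_x = 0: A_x − T·cos34° = 0 → A_x = 5685.28 × 0.829038 = 4713 N.
ΣF_y = 0: A_y + T·sin34° − 2350 − 3600 = 0 → A_y = 5950 − 5685.28 × 0.559193 = 2771 N.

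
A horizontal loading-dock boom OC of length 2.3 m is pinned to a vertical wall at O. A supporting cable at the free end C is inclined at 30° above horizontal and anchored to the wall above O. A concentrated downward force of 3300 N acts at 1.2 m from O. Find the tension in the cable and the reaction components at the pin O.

ΣM about O: T·sin30°·2.3 − 3300·1.2 = 0 → T = 3960/(2.3·0.5) = 3443.48 ≈ 3443 N.
ΣF_x = 0: O_x − T·cos30° = 0 → O_x = 3443.48 × 0.866025 = 2982 N.
ΣF_y = 0: O_y + T·sin30° − 3300 = 0 → O_y = 3300 − 3443.48 × 0.5 = 1578 N.

T = 3443 N, O_x = 2982 N, O_y = 1578 N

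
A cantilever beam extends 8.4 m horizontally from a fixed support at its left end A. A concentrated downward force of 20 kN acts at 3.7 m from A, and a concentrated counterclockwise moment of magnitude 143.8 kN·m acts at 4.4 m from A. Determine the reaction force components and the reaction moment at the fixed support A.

A_x = 0, A_y = 20.00 kN, M_A = -69.80 kN·m

ΣF_x = 0: A_x = 0.
ΣF_y = 0: A_y − 20 = 0 → A_y = 20.00 kN.
ΣM about A: M_A − 20·3.7 + 143.8 = 0 → M_A = -69.80 kN·m.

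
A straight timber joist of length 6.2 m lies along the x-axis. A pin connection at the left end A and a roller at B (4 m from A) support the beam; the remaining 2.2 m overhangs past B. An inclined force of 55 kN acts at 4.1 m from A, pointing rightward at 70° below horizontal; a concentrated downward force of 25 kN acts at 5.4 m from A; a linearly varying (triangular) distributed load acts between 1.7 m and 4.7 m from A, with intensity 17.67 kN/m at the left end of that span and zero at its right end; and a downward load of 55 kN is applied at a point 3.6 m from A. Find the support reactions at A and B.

Resultant of the triangular load: ½ × 17.67 × 3 = 26.505 kN, acting at 2.7 m from A (one-third of the span from the peak).
Taking moments about A: B_y·4 − 55·sin70°·4.1 − 25·5.4 − (½·17.67·3)·2.7 − 55·3.6 = 0 → B_y = 616.464/4 = 154.116 ≈ 154.1 kN.
ΣF_y = 0: A_y + 154.116 − 55·sin70° − 25 − ½·17.67·3 − 55 = 0 → A_y = 4.072 kN.
ΣF_x = 0: A_x + 55·cos70° = 0 → A_x = -18.81 kN.

A_x = -18.81 kN, A_y = 4.072 kN, B_y = 154.1 kN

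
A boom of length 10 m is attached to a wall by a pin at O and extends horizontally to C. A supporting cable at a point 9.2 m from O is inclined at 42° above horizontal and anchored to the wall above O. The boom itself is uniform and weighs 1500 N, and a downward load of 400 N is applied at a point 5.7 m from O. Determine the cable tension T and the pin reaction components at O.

ΣM about O: T·sin42°·9.2 − 1500·5 − 400·5.7 = 0 → T = 9780/(9.2·0.669131) = 1588.69 ≈ 1589 N.
ΣF_x = 0: O_x − T·cos42° = 0 → O_x = 1588.69 × 0.743145 = 1181 N.
ΣF_y = 0: O_y + T·sin42° − 1500 − 400 = 0 → O_y = 1900 − 1588.69 × 0.669131 = 837.0 N.

T = 1589 N, O_x = 1181 N, O_y = 837.0 N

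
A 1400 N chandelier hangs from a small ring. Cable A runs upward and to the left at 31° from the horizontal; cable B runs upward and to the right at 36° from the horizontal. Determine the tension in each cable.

ΣF_x = 0: −T_A·cos31° + T_B·cos36° = 0 → T_B = 1.05952·T_A.
ΣF_y = 0: T_A·sin31° + T_B·sin36° = 1400.
Substitute: T_A·(0.515038 + 1.05952·0.587785) = 1400 → T_A = 1230.44 ≈ 1230 N.
Then T_B = 1.05952 × 1230.44 = 1304 N.

T_A = 1230 N, T_B = 1304 N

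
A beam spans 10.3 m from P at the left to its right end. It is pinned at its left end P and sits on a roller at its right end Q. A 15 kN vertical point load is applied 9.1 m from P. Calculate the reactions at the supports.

Taking moments about P: Q_y·10.3 − 15·9.1 = 0 → Q_y = 136.5/10.3 = 13.2524 ≈ 13.25 kN.
ΣF_y = 0: P_y + 13.2524 − 15 = 0 → P_y = 1.748 kN.
ΣF_x = 0: no horizontal applied forces, so P_x = 0.

P_x = 0, P_y = 1.748 kN, Q_y = 13.25 kN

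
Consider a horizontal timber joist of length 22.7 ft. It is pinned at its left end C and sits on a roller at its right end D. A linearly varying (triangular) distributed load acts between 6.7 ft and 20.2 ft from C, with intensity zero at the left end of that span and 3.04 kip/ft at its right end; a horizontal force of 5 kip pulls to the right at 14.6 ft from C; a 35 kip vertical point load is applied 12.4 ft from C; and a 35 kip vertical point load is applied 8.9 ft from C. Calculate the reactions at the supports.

Resultant of the triangular load: ½ × 3.04 × 13.5 = 20.52 kip, acting at 15.7 ft from C (one-third of the span from the peak).
Taking moments about C: D_y·22.7 − (½·3.04·13.5)·15.7 − 35·12.4 − 35·8.9 = 0 → D_y = 1067.664/22.7 = 47.0337 ≈ 47.03 kip.
ΣF_y = 0: C_y + 47.0337 − ½·3.04·13.5 − 35 − 35 = 0 → C_y = 43.49 kip.
ΣF_x = 0: C_x + 5 = 0 → C_x = -5.000 kip.

C_x = -5.000 kip, C_y = 43.49 kip, D_y = 47.03 kip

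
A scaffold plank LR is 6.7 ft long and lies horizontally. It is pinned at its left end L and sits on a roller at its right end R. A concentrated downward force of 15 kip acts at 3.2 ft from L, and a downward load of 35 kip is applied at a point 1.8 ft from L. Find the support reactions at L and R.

L_x = 0, L_y = 33.43 kip, R_y = 16.57 kip

Taking moments about L: R_y·6.7 − 15·3.2 − 35·1.8 = 0 → R_y = 111/6.7 = 16.5672 ≈ 16.57 kip.
ΣF_y = 0: L_y + 16.5672 − 15 − 35 = 0 → L_y = 33.43 kip.
ΣF_x = 0: no horizontal applied forces, so L_x = 0.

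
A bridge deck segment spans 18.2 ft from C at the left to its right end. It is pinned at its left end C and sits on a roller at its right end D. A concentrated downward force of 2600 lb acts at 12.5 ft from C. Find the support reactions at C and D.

C_x = 0, C_y = 814.3 lb, D_y = 1786 lb

Moments about C: D_y·18.2 − 2600·12.5 = 0 → D_y = 32500/18.2 = 1785.71 ≈ 1786 lb.
ΣF_y = 0: C_y + 1785.71 − 2600 = 0 → C_y = 814.3 lb.
ΣF_x = 0: no horizontal applied forces, so C_x = 0.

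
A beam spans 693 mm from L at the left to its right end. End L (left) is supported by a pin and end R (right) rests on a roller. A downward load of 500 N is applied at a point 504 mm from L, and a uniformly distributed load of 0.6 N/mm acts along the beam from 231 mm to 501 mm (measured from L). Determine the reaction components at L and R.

L_x = 0, L_y = 212.8 N, R_y = 449.2 N

Resultant of the distributed load: 0.6 × 270 = 162 N at 366 mm from L.
Moments about L: R_y·693 − 500·504 − (0.6·270)·366 = 0 → R_y = 311292/693 = 449.195 ≈ 449.2 N.
ΣF_y = 0: L_y + 449.195 − 500 − 0.6·270 = 0 → L_y = 212.8 N.
ΣF_x = 0: no horizontal applied forces, so L_x = 0.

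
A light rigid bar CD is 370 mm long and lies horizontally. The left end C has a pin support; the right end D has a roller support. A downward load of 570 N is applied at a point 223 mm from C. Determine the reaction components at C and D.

C_x = 0, C_y = 226.5 N, D_y = 343.5 N

Taking moments about C: D_y·370 − 570·223 = 0 → D_y = 127110/370 = 343.541 ≈ 343.5 N.
ΣF_y = 0: C_y + 343.541 − 570 = 0 → C_y = 226.5 N.
ΣF_x = 0: no horizontal applied forces, so C_x = 0.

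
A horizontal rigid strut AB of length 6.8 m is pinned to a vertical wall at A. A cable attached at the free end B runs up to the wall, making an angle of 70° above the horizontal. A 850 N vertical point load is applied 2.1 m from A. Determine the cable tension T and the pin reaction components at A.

ΣM about A: T·sin70°·6.8 − 850·2.1 = 0 → T = 1785/(6.8·0.939693) = 279.347 ≈ 279.3 N.
ΣF_x = 0: A_x − T·cos70° = 0 → A_x = 279.347 × 0.34202 = 95.54 N.
ΣF_y = 0: A_y + T·sin70° − 850 = 0 → A_y = 850 − 279.347 × 0.939693 = 587.5 N.

T = 279.3 N, A_x = 95.54 N, A_y = 587.5 N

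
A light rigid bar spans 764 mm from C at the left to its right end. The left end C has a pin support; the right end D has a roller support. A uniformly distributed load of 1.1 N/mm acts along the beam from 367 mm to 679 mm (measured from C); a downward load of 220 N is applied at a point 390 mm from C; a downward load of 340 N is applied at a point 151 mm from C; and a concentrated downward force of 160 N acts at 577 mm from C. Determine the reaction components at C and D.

Resultant of the distributed load: 1.1 × 312 = 343.2 N at 523 mm from C.
ΣM about C: D_y·764 − (1.1·312)·523 − 220·390 − 340·151 − 160·577 = 0 → D_y = 408953.6/764 = 535.28 ≈ 535.3 N.
ΣF_y = 0: C_y + 535.28 − 1.1·312 − 220 − 340 − 160 = 0 → C_y = 527.9 N.
ΣF_x = 0: no horizontal applied forces, so C_x = 0.

C_x = 0, C_y = 527.9 N, D_y = 535.3 N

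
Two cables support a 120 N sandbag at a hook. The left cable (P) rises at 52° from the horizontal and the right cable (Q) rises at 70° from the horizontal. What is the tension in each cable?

T_P = 48.40 N, T_Q = 87.12 N

ΣF_x = 0: −T_P·cos52° + T_Q·cos70° = 0 → T_Q = 1.80007·T_P.
ΣF_y = 0: T_P·sin52° + T_Q·sin70° = 120.
Substitute: T_P·(0.788011 + 1.80007·0.939693) = 120 → T_P = 48.3964 ≈ 48.40 N.
Then T_Q = 1.80007 × 48.3964 = 87.12 N.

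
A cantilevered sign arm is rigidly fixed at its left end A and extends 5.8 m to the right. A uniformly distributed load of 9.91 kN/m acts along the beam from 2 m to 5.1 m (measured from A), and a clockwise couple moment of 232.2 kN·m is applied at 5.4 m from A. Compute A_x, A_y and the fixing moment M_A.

A_x = 0, A_y = 30.72 kN, M_A = 341.3 kN·m

Resultant of the distributed load: 9.91 × 3.1 = 30.721 kN at 3.55 m from A.
ΣF_x = 0: A_x = 0.
ΣF_y = 0: A_y − 9.91·3.1 = 0 → A_y = 30.72 kN.
ΣM about A: M_A − (9.91·3.1)·3.55 − 232.2 = 0 → M_A = 341.3 kN·m.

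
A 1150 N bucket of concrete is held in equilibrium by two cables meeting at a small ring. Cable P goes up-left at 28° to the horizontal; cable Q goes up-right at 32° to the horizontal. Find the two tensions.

ΣF_x = 0: −T_P·cos28° + T_Q·cos32° = 0 → T_Q = 1.04115·T_P.
ΣF_y = 0: T_P·sin28° + T_Q·sin32° = 1150.
Substitute: T_P·(0.469472 + 1.04115·0.529919) = 1150 → T_P = 1126.13 ≈ 1126 N.
Then T_Q = 1.04115 × 1126.13 = 1172 N.

T_P = 1126 N, T_Q = 1172 N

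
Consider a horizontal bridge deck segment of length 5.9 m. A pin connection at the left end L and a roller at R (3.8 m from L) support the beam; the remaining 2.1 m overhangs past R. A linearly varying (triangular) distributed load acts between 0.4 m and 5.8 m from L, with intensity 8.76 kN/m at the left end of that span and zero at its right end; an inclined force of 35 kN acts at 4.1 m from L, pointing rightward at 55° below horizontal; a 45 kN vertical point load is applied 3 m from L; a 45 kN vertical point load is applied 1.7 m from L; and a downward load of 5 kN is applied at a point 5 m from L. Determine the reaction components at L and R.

L_x = -20.08 kN, L_y = 40.46 kN, R_y = 106.9 kN

Resultant of the triangular load: ½ × 8.76 × 5.4 = 23.652 kN, acting at 2.2 m from L (one-third of the span from the peak).
Taking moments about L: R_y·3.8 − (½·8.76·5.4)·2.2 − 35·sin55°·4.1 − 45·3 − 45·1.7 − 5·5 = 0 → R_y = 406.083/3.8 = 106.864 ≈ 106.9 kN.
ΣF_y = 0: L_y + 106.864 − ½·8.76·5.4 − 35·sin55° − 45 − 45 − 5 = 0 → L_y = 40.46 kN.
ΣF_x = 0: L_x + 35·cos55° = 0 → L_x = -20.08 kN.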